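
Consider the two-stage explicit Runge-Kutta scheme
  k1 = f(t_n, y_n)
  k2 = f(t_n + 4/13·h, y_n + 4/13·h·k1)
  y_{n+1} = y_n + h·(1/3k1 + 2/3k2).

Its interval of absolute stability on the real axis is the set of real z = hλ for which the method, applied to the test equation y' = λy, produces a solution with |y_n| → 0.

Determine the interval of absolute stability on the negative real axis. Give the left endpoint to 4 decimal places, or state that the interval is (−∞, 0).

With y'=λy (z=hλ):
  k1=λy_n ⇒ h·k1=z·y_n;  k2=λ(1+4/13z)y_n ⇒ h·k2=z(1+4/13z)y_n
  y_{n+1}/y_n = 1 + 1/3z + 2/3z(1+4/13z) = 1 + z + 8/39z²
  Hence R(z) = 1 + z + 8/39z².

Find x<0 with |R(x)|<1.
x=-0.6: |R|=0.4738
R=1: x+8/39x²=0 ⇒ x=−39/8=-4.8750; min R=1−1/(4·8/39)=-0.2188>−1
Confirm numerically:
  x=-4.674: |R|=0.80729 <1
  x=-4.027: |R|=0.29951 <1
  x=-2.550: |R|=0.21615 <1
  x=-5.363: |R|=1.53685 >1
  x=-5.191: |R|=1.33648 >1
  x=-4.992: |R|=1.11981 >1
So |R|<1 on (-4.8750, 0).

z∈(-4.8750,0).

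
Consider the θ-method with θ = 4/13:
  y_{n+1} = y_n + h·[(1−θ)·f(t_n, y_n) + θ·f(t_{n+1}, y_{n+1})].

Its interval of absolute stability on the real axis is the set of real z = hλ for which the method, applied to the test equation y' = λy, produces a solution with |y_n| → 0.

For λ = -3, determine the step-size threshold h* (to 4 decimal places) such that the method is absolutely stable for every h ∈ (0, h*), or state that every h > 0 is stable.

With y'=λy (z=hλ):
  y_{n+1} = y_n + z·[9/13·y_n + 4/13·y_{n+1}] ⇒ (1 − 4/13z)y_{n+1} = (1 + 9/13z)y_n
  ⇒ R(z) = (1 + 9/13z)/(1 − 4/13z).

Solve |R(x)|<1 on ℝ⁻.
x=-1.6: |R|=0.0722
R=−1: 1+9/13x = −1+4/13x ⇒ -5/13x=2 ⇒ x=2/(-5/13)=-5.2000
Confirm numerically:
  x=-4.905: |R|=0.95478 <1
  x=-3.980: |R|=0.78907 <1
  x=-2.723: |R|=0.48163 <1
  x=-5.611: |R|=1.05798 >1
  x=-5.381: |R|=1.02621 >1
Interval (-5.2000, 0).

(-5.2000,0); λ=-3 ⇒ h* = (26/5)/3 = 1.7333.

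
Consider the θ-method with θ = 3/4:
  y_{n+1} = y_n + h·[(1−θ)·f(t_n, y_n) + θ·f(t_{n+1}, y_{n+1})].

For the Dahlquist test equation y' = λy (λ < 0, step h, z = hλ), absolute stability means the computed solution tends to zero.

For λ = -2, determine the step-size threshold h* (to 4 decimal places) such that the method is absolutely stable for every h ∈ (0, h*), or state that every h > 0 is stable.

Test eqn y'=λy, z=hλ:
  y_{n+1} = y_n + z·[1/4·y_n + 3/4·y_{n+1}] ⇒ (1 − 3/4z)y_{n+1} = (1 + 1/4z)y_n
  so R(z) = (1 + 1/4z)/(1 − 3/4z).

Boundary: |R(x)|=1, x<0.
x=-1.14: |R|=0.3854
x=-2: |R|=0.2000
x=-10: |R|=0.1765
x=-100: |R|=0.3158
θ=3/4≥1/2 ⇒ |1+1/4x|<|1−3/4x| ∀x<0 ⇒ interval (−∞,0).

unbounded; (−∞, 0). Any h>0 works for λ=-2.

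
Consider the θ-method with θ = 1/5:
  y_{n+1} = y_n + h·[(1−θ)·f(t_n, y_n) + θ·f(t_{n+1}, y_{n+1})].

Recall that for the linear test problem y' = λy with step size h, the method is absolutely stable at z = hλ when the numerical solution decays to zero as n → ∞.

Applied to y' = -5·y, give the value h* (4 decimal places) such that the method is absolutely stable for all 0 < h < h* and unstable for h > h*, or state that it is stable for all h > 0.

(-3.3333,0); λ=-5 ⇒ h* = (10/3)/5 = 0.6667.

With y'=λy (z=hλ):
  y_{n+1} = y_n + z·[4/5·y_n + 1/5·y_{n+1}] ⇒ (1 − 1/5z)y_{n+1} = (1 + 4/5z)y_n
  R(z) = (1 + 4/5z)/(1 − 1/5z).

Solve |R(x)|<1 on ℝ⁻.
x=-1.19: |R|=0.0388
R=−1: 1+4/5x = −1+1/5x ⇒ -3/5x=2 ⇒ x=2/(-3/5)=-3.3333
Confirm numerically:
  x=-2.277: |R|=0.56452 <1
  x=-1.975: |R|=0.41577 <1
  x=-1.828: |R|=0.33861 <1
  x=-1.423: |R|=0.10774 <1
  x=-3.904: |R|=1.19227 >1
  x=-3.768: |R|=1.14872 >1
  x=-3.692: |R|=1.12379 >1
So |R|<1 on (-3.3333, 0).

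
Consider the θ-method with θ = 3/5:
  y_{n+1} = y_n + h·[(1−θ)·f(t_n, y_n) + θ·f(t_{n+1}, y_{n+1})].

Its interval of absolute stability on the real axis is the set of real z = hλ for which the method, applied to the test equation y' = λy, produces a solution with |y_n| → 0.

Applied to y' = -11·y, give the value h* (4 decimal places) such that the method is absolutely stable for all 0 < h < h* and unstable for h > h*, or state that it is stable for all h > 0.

Test eqn y'=λy, z=hλ:
  y_{n+1} = y_n + z·[2/5·y_n + 3/5·y_{n+1}] ⇒ (1 − 3/5z)y_{n+1} = (1 + 2/5z)y_n
  so R(z) = (1 + 2/5z)/(1 − 3/5z).

Boundary: |R(x)|=1, x<0.
x=-0.67: |R|=0.5221
x=-2: |R|=0.0909
x=-10: |R|=0.4286
x=-100: |R|=0.6393
θ=3/5≥1/2 ⇒ |1+2/5x|<|1−3/5x| ∀x<0 ⇒ interval (−∞,0).

(−∞, 0) — no finite endpoint. Any h>0 works for λ=-11.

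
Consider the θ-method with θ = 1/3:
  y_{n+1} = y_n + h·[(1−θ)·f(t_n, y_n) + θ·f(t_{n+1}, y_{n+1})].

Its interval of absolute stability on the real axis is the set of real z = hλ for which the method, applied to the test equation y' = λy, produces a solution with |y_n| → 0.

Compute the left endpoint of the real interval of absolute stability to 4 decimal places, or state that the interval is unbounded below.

With y'=λy (z=hλ):
  y_{n+1} = y_n + z·[2/3·y_n + 1/3·y_{n+1}] ⇒ (1 − 1/3z)y_{n+1} = (1 + 2/3z)y_n
  ⇒ R(z) = (1 + 2/3z)/(1 − 1/3z).

Need |R(x)|<1, x<0.
x=-0.98: |R|=0.2613
R=−1: 1+2/3x = −1+1/3x ⇒ -1/3x=2 ⇒ x=2/(-1/3)=-6.0000
Confirm numerically:
  x=-5.754: |R|=0.97190 <1
  x=-4.406: |R|=0.78477 <1
  x=-3.013: |R|=0.50324 <1
  x=-6.531: |R|=1.05571 >1
  x=-6.230: |R|=1.02492 >1
Interval (-6.0000, 0).

z* = -6.0000.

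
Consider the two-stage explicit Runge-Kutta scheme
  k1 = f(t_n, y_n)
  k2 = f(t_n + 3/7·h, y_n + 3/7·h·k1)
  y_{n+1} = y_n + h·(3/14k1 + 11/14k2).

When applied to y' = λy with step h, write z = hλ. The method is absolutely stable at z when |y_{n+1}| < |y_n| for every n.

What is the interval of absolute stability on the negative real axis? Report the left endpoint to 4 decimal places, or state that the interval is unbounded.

z∈(-2.9697,0).

Set f=λy, z=hλ:
  k1=λy_n ⇒ h·k1=z·y_n;  k2=λ(1+3/7z)y_n ⇒ h·k2=z(1+3/7z)y_n
  y_{n+1}/y_n = 1 + 3/14z + 11/14z(1+3/7z) = 1 + z + 33/98z²
  Hence R(z) = 1 + z + 33/98z².

Boundary: |R(x)|=1, x<0.
x=-1.21: |R|=0.2830
R=1: x+33/98x²=0 ⇒ x=−98/33=-2.9697; min R=1−1/(4·33/98)=0.2576>−1
Confirm numerically:
  x=-2.640: |R|=0.70691 <1
  x=-2.354: |R|=0.51195 <1
  x=-2.326: |R|=0.49583 <1
  x=-3.427: |R|=1.52772 >1
  x=-3.365: |R|=1.44792 >1
  x=-3.314: |R|=1.38422 >1
So |R|<1 on (-2.9697, 0).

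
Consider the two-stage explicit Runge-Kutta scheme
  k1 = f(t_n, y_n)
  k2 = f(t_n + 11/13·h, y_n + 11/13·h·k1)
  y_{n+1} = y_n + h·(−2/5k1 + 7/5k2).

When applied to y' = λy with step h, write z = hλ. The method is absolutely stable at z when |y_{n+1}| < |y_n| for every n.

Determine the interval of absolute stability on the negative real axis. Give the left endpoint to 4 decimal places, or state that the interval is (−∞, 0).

z∈(-0.8442,0).

Test eqn y'=λy, z=hλ:
  k1=λy_n ⇒ h·k1=z·y_n;  k2=λ(1+11/13z)y_n ⇒ h·k2=z(1+11/13z)y_n
  y_{n+1}/y_n = 1 − 2/5z + 7/5z(1+11/13z) = 1 + z + 77/65z²
  ⇒ R(z) = 1 + z + 77/65z².

Find x<0 with |R(x)|<1.
x=-0.9: |R|=1.0595
R=1: x+77/65x²=0 ⇒ x=−65/77=-0.8442; min R=1−1/(4·77/65)=0.7890>−1
Confirm numerically:
  x=-0.760: |R|=0.92423 <1
  x=-0.715: |R|=0.89060 <1
  x=-0.669: |R|=0.86119 <1
  x=-0.418: |R|=0.78898 <1
  x=-1.020: |R|=1.21247 >1
  x=-0.998: |R|=1.18188 >1
Interval (-0.8442, 0).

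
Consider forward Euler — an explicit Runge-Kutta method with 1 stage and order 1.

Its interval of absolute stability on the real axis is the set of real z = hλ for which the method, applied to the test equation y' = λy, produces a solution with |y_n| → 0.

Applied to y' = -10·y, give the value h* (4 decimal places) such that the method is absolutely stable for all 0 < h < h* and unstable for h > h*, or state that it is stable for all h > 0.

(-2.0000,0); λ=-10 ⇒ h* = 0.2000.

Test eqn y'=λy, z=hλ:
  order 1, 1-stage ⇒ R(z)=1+z
  (e.g. R(-0.97)=0.03000, |R|=0.03000)

Need |R(x)|<1, x<0.
x=-0.97: |R|=0.0300
|R(-1.53)|=0.5300 |R(-1.22)|=0.2200 |R(-0.77)|=0.2300
Bisect:
  x_lo=-2.7857 |R|=1.7857  x_hi=-0.2604 |R|=0.7396
  mid=-1.52309 |R|=0.52309 →hi
  mid=-2.15441 |R|=1.15441 →lo
  mid=-1.83875 |R|=0.83875 →hi
  mid=-1.99658 |R|=0.99658 →hi
  mid=-2.07549 |R|=1.07549 →lo
  mid=-2.03604 |R|=1.03604 →lo
  mid=-2.01631 |R|=1.01631 →lo
  ...
  [-2.00012,-1.99997] ⇒ x*=-2.0000
Stable set (-2.0000, 0).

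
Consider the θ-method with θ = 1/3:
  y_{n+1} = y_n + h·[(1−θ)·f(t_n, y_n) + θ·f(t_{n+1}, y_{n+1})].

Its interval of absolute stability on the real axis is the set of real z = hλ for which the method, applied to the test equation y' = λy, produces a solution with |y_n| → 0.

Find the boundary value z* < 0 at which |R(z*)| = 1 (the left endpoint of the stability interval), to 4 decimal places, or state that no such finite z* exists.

z* = -6.0000.

With y'=λy (z=hλ):
  y_{n+1} = y_n + z·[2/3·y_n + 1/3·y_{n+1}] ⇒ (1 − 1/3z)y_{n+1} = (1 + 2/3z)y_n
  ⇒ R(z) = (1 + 2/3z)/(1 − 1/3z).

Solve |R(x)|<1 on ℝ⁻.
x=-0.89: |R|=0.3136
R=−1: 1+2/3x = −1+1/3x ⇒ -1/3x=2 ⇒ x=2/(-1/3)=-6.0000
Confirm numerically:
  x=-3.845: |R|=0.68517 <1
  x=-3.795: |R|=0.67550 <1
  x=-3.681: |R|=0.65290 <1
  x=-2.445: |R|=0.34711 <1
  x=-6.538: |R|=1.05641 >1
  x=-6.113: |R|=1.01240 >1
  x=-6.030: |R|=1.00332 >1
Stable set (-6.0000, 0).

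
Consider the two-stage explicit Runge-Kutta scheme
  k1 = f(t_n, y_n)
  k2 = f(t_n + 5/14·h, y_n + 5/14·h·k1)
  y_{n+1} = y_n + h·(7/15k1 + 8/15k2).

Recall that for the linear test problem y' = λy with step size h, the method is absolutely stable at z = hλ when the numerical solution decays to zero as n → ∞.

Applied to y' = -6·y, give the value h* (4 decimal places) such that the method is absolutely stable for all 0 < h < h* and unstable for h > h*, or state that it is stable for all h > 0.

With y'=λy (z=hλ):
  k1=λy_n ⇒ h·k1=z·y_n;  k2=λ(1+5/14z)y_n ⇒ h·k2=z(1+5/14z)y_n
  y_{n+1}/y_n = 1 + 7/15z + 8/15z(1+5/14z) = 1 + z + 4/21z²
  R(z) = 1 + z + 4/21z².

Need |R(x)|<1, x<0.
x=-1.75: |R|=0.1667
R=1: x+4/21x²=0 ⇒ x=−21/4=-5.2500; min R=1−1/(4·4/21)=-0.3125>−1
Confirm numerically:
  x=-3.450: |R|=0.18286 <1
  x=-3.319: |R|=0.22076 <1
  x=-3.014: |R|=0.28368 <1
  x=-5.629: |R|=1.40636 >1
  x=-5.370: |R|=1.12274 >1
  x=-5.313: |R|=1.06376 >1
So |R|<1 on (-5.2500, 0).

(-5.2500,0); λ=-6 ⇒ h* = (21/4)/6 = 0.8750.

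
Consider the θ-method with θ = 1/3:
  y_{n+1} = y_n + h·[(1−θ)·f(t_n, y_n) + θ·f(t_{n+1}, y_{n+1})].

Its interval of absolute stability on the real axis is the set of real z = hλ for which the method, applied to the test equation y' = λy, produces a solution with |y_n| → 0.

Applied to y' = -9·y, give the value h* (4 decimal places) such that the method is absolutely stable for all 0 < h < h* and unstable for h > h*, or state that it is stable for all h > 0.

(-6.0000,0); λ=-9 ⇒ h* = (6)/9 = 0.6667.

On y'=λy, z=hλ:
  y_{n+1} = y_n + z·[2/3·y_n + 1/3·y_{n+1}] ⇒ (1 − 1/3z)y_{n+1} = (1 + 2/3z)y_n
  R(z) = (1 + 2/3z)/(1 − 1/3z).

Need |R(x)|<1, x<0.
x=-1.23: |R|=0.1277
R=−1: 1+2/3x = −1+1/3x ⇒ -1/3x=2 ⇒ x=2/(-1/3)=-6.0000
Confirm numerically:
  x=-5.195: |R|=0.90177 <1
  x=-5.129: |R|=0.89285 <1
  x=-3.892: |R|=0.69414 <1
  x=-6.492: |R|=1.05183 >1
  x=-6.354: |R|=1.03784 >1
  x=-6.260: |R|=1.02808 >1
Interval (-6.0000, 0).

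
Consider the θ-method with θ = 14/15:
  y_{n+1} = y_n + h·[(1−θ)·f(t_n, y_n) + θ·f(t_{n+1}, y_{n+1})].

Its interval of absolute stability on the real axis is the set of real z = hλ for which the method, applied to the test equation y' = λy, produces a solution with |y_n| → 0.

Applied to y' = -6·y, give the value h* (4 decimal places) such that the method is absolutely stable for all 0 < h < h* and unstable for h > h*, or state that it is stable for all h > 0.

With y'=λy (z=hλ):
  y_{n+1} = y_n + z·[1/15·y_n + 14/15·y_{n+1}] ⇒ (1 − 14/15z)y_{n+1} = (1 + 1/15z)y_n
  ⇒ R(z) = (1 + 1/15z)/(1 − 14/15z).

Boundary: |R(x)|=1, x<0.
x=-1.64: |R|=0.3519
x=-2: |R|=0.3023
x=-10: |R|=0.0323
x=-100: |R|=0.0601
θ=14/15≥1/2 ⇒ |1+1/15x|<|1−14/15x| ∀x<0 ⇒ interval (−∞,0).

(−∞, 0) — no finite endpoint. Any h>0 works for λ=-6.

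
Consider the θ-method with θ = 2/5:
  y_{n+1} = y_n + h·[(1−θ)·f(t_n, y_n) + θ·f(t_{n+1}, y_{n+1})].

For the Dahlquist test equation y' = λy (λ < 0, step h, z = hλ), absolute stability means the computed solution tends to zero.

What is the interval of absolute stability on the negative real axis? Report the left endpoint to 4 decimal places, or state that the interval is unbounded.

z∈(-10.0000,0).

Set f=λy, z=hλ:
  y_{n+1} = y_n + z·[3/5·y_n + 2/5·y_{n+1}] ⇒ (1 − 2/5z)y_{n+1} = (1 + 3/5z)y_n
  so R(z) = (1 + 3/5z)/(1 − 2/5z).

Solve |R(x)|<1 on ℝ⁻.
x=-0.96: |R|=0.3064
R=−1: 1+3/5x = −1+2/5x ⇒ -1/5x=2 ⇒ x=2/(-1/5)=-10.0000
Confirm numerically:
  x=-6.488: |R|=0.80463 <1
  x=-5.090: |R|=0.67655 <1
  x=-4.806: |R|=0.64454 <1
  x=-4.532: |R|=0.61121 <1
  x=-10.259: |R|=1.01015 >1
  x=-10.063: |R|=1.00251 >1
Stable set (-10.0000, 0).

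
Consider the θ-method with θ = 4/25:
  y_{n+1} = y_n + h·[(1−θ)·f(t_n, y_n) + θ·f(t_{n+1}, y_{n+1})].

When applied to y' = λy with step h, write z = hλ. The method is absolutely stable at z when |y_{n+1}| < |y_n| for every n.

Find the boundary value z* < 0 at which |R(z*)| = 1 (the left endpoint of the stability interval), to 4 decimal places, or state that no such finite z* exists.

Test eqn y'=λy, z=hλ:
  y_{n+1} = y_n + z·[21/25·y_n + 4/25·y_{n+1}] ⇒ (1 − 4/25z)y_{n+1} = (1 + 21/25z)y_n
  Hence R(z) = (1 + 21/25z)/(1 − 4/25z).

Solve |R(x)|<1 on ℝ⁻.
x=-1.17: |R|=0.0145
R=−1: 1+21/25x = −1+4/25x ⇒ -17/25x=2 ⇒ x=2/(-17/25)=-2.9412
Confirm numerically:
  x=-2.060: |R|=0.54934 <1
  x=-1.828: |R|=0.41434 <1
  x=-1.545: |R|=0.23877 <1
  x=-1.198: |R|=0.00530 <1
  x=-3.316: |R|=1.16653 >1
  x=-3.225: |R|=1.12731 >1
  x=-3.128: |R|=1.08467 >1
Stable set (-2.9412, 0).

z* = -2.9412.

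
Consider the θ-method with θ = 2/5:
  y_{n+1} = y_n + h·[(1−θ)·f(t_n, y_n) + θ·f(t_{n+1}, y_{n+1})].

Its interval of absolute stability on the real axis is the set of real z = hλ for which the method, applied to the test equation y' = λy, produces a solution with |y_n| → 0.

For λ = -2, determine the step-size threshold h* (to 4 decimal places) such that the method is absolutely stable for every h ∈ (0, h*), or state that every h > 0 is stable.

(-10.0000,0); λ=-2 ⇒ h* = (10)/2 = 5.0000.

With y'=λy (z=hλ):
  y_{n+1} = y_n + z·[3/5·y_n + 2/5·y_{n+1}] ⇒ (1 − 2/5z)y_{n+1} = (1 + 3/5z)y_n
  R(z) = (1 + 3/5z)/(1 − 2/5z).

Solve |R(x)|<1 on ℝ⁻.
x=-0.82: |R|=0.3825
R=−1: 1+3/5x = −1+2/5x ⇒ -1/5x=2 ⇒ x=2/(-1/5)=-10.0000
Confirm numerically:
  x=-8.922: |R|=0.95281 <1
  x=-6.899: |R|=0.83504 <1
  x=-5.477: |R|=0.71650 <1
  x=-10.485: |R|=1.01868 >1
  x=-10.141: |R|=1.00558 >1
Stable set (-10.0000, 0).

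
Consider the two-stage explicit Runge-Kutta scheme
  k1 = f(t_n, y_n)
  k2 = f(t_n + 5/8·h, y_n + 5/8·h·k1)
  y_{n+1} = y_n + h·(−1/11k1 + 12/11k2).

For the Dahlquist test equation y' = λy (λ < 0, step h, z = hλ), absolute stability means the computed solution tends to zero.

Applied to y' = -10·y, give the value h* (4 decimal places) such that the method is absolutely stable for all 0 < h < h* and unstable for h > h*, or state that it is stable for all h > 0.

(-1.4667,0); λ=-10 ⇒ h* = (22/15)/10 = 0.1467.

Test eqn y'=λy, z=hλ:
  k1=λy_n ⇒ h·k1=z·y_n;  k2=λ(1+5/8z)y_n ⇒ h·k2=z(1+5/8z)y_n
  y_{n+1}/y_n = 1 − 1/11z + 12/11z(1+5/8z) = 1 + z + 15/22z²
  Hence R(z) = 1 + z + 15/22z².

Boundary: |R(x)|=1, x<0.
x=-0.62: |R|=0.6421
R=1: x+15/22x²=0 ⇒ x=−22/15=-1.4667; min R=1−1/(4·15/22)=0.6333>−1
Confirm numerically:
  x=-1.361: |R|=0.90195 <1
  x=-1.360: |R|=0.90109 <1
  x=-1.147: |R|=0.75001 <1
  x=-0.747: |R|=0.63346 <1
  x=-1.999: |R|=1.72555 >1
  x=-1.841: |R|=1.46987 >1
  x=-1.541: |R|=1.07810 >1
So |R|<1 on (-1.4667, 0).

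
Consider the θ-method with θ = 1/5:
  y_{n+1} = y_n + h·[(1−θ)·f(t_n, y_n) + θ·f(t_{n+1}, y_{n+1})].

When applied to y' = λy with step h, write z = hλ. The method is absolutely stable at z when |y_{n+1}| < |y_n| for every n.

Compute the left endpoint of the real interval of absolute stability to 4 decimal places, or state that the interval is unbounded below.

With y'=λy (z=hλ):
  y_{n+1} = y_n + z·[4/5·y_n + 1/5·y_{n+1}] ⇒ (1 − 1/5z)y_{n+1} = (1 + 4/5z)y_n
  Hence R(z) = (1 + 4/5z)/(1 − 1/5z).

Solve |R(x)|<1 on ℝ⁻.
x=-1.38: |R|=0.0815
R=−1: 1+4/5x = −1+1/5x ⇒ -3/5x=2 ⇒ x=2/(-3/5)=-3.3333
Confirm numerically:
  x=-3.164: |R|=0.93778 <1
  x=-1.664: |R|=0.24850 <1
  x=-1.472: |R|=0.13721 <1
  x=-3.926: |R|=1.19919 >1
  x=-3.762: |R|=1.14677 >1
  x=-3.756: |R|=1.14481 >1
So |R|<1 on (-3.3333, 0).

left endpoint -3.3333.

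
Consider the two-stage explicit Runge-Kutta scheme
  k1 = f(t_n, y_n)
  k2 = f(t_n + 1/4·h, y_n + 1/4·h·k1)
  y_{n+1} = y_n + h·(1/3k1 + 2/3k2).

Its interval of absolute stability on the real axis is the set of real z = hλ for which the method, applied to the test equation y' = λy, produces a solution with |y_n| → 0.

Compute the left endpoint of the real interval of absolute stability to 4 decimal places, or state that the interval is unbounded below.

left endpoint -6.0000.

Test eqn y'=λy, z=hλ:
  k1=λy_n ⇒ h·k1=z·y_n;  k2=λ(1+1/4z)y_n ⇒ h·k2=z(1+1/4z)y_n
  y_{n+1}/y_n = 1 + 1/3z + 2/3z(1+1/4z) = 1 + z + 1/6z²
  ⇒ R(z) = 1 + z + 1/6z².

Boundary: |R(x)|=1, x<0.
x=-0.65: |R|=0.4204
R=1: x+1/6x²=0 ⇒ x=−6=-6.0000; min R=1−1/(4·1/6)=-0.5000>−1
Confirm numerically:
  x=-4.811: |R|=0.04662 <1
  x=-4.277: |R|=0.22821 <1
  x=-2.967: |R|=0.49982 <1
  x=-2.655: |R|=0.48016 <1
  x=-6.549: |R|=1.59923 >1
  x=-6.282: |R|=1.29525 >1
  x=-6.268: |R|=1.27997 >1
So |R|<1 on (-6.0000, 0).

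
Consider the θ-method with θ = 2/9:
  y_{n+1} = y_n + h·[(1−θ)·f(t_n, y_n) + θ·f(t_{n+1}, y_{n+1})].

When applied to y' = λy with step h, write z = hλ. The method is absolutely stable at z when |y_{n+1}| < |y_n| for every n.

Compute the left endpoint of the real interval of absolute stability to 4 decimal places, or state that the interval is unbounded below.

On y'=λy, z=hλ:
  y_{n+1} = y_n + z·[7/9·y_n + 2/9·y_{n+1}] ⇒ (1 − 2/9z)y_{n+1} = (1 + 7/9z)y_n
  ⇒ R(z) = (1 + 7/9z)/(1 − 2/9z).

Need |R(x)|<1, x<0.
x=-0.95: |R|=0.2156
R=−1: 1+7/9x = −1+2/9x ⇒ -5/9x=2 ⇒ x=2/(-5/9)=-3.6000
Confirm numerically:
  x=-3.121: |R|=0.84287 <1
  x=-2.502: |R|=0.60797 <1
  x=-1.731: |R|=0.25012 <1
  x=-4.044: |R|=1.12992 >1
  x=-3.871: |R|=1.08093 >1
Stable set (-3.6000, 0).

left endpoint -3.6000.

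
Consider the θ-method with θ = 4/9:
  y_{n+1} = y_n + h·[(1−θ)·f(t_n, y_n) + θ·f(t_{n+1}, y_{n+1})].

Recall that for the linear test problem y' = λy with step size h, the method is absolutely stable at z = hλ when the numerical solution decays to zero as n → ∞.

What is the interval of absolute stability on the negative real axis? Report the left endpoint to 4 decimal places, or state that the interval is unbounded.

z∈(-18.0000,0).

Set f=λy, z=hλ:
  y_{n+1} = y_n + z·[5/9·y_n + 4/9·y_{n+1}] ⇒ (1 − 4/9z)y_{n+1} = (1 + 5/9z)y_n
  R(z) = (1 + 5/9z)/(1 − 4/9z).

Find x<0 with |R(x)|<1.
x=-1.58: |R|=0.0718
R=−1: 1+5/9x = −1+4/9x ⇒ -1/9x=2 ⇒ x=2/(-1/9)=-18.0000
Confirm numerically:
  x=-16.880: |R|=0.98536 <1
  x=-14.832: |R|=0.95364 <1
  x=-13.474: |R|=0.92804 <1
  x=-11.237: |R|=0.87464 <1
  x=-18.582: |R|=1.00698 >1
  x=-18.411: |R|=1.00497 >1
Interval (-18.0000, 0).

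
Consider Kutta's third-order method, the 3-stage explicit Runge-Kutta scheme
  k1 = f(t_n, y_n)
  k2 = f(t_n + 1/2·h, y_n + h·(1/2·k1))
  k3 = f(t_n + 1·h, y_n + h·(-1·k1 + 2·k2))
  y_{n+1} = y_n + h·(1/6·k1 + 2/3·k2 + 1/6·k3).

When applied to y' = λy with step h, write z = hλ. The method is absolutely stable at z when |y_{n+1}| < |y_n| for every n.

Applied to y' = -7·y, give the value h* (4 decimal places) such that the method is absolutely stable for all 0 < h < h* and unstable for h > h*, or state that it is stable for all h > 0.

Set f=λy, z=hλ:
  order 3, 3-stage ⇒ R(z)=1+z+z^2/2+z^3/6
  (e.g. R(-1.62)=-0.01639, |R|=0.01639)

Solve |R(x)|<1 on ℝ⁻.
x=-1.62: |R|=0.0164
|R(-2.03)|=0.3638 |R(-1.78)|=0.1358 |R(-1.32)|=0.1679
Bisect:
  x_lo=-3.2344 |R|=2.6431  x_hi=-0.3990 |R|=0.6700
  mid=-1.81671 |R|=0.16582 →hi
  mid=-2.52555 |R|=1.02118 →lo
  mid=-2.17113 |R|=0.51994 →hi
  mid=-2.34834 |R|=0.74939 →hi
  mid=-2.43695 |R|=0.87964 →hi
  mid=-2.48125 |R|=0.94896 →hi
  mid=-2.50340 |R|=0.98470 →hi
  mid=-2.51448 |R|=1.00285 →lo
  mid=-2.50894 |R|=0.99375 →hi
  mid=-2.51171 |R|=0.99829 →hi
  ...
  [-2.51275,-2.51257] ⇒ x*=-2.5127
So |R|<1 on (-2.5127, 0).

(-2.5127,0); λ=-7 ⇒ h* = 0.3590.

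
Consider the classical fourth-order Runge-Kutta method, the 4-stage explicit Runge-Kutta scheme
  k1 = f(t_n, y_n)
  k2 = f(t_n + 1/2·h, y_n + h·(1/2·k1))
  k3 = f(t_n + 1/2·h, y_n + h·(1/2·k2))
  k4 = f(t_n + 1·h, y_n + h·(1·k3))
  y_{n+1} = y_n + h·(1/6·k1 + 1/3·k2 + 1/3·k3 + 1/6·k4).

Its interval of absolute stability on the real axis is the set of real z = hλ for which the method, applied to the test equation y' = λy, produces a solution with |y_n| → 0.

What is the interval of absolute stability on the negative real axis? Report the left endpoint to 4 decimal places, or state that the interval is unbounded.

Test eqn y'=λy, z=hλ:
  order 4, 4-stage ⇒ R(z)=1+z+z^2/2+z^3/6+z^4/24
  (e.g. R(-1.4)=0.28273, |R|=0.28273)

Find x<0 with |R(x)|<1.
x=-1.4: |R|=0.2827
|R(-1.65)|=0.2714 |R(-1.29)|=0.2997 |R(-1.17)|=0.3256
Bisect:
  x_lo=-3.4115 |R|=2.4341  x_hi=-0.0700 |R|=0.9324
  mid=-1.74075 |R|=0.27781 →hi
  mid=-2.57613 |R|=0.72780 →hi
  mid=-2.99381 |R|=1.36268 →lo
  mid=-2.78497 |R|=0.99951 →hi
  mid=-2.88939 |R|=1.16863 →lo
  mid=-2.83718 |R|=1.08109 →lo
  mid=-2.81108 |R|=1.03957 →lo
  ...
  [-2.78538,-2.78517] ⇒ x*=-2.7853
Stable set (-2.7853, 0).

(-2.7853, 0).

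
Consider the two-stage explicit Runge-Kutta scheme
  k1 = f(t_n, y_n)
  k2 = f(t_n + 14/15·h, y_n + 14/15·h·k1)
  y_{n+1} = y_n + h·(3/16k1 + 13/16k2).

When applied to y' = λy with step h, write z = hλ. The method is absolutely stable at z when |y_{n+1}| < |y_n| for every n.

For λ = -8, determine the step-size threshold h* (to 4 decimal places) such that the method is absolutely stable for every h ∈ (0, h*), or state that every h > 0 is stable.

(-1.3187,0); λ=-8 ⇒ h* = (120/91)/8 = 0.1648.

With y'=λy (z=hλ):
  k1=λy_n ⇒ h·k1=z·y_n;  k2=λ(1+14/15z)y_n ⇒ h·k2=z(1+14/15z)y_n
  y_{n+1}/y_n = 1 + 3/16z + 13/16z(1+14/15z) = 1 + z + 91/120z²
  so R(z) = 1 + z + 91/120z².

Boundary: |R(x)|=1, x<0.
x=-1.76: |R|=1.5890
R=1: x+91/120x²=0 ⇒ x=−120/91=-1.3187; min R=1−1/(4·91/120)=0.6703>−1
Confirm numerically:
  x=-0.899: |R|=0.71389 <1
  x=-0.796: |R|=0.68449 <1
  x=-0.752: |R|=0.67684 <1
  x=-1.785: |R|=1.63122 >1
  x=-1.708: |R|=1.50426 >1
  x=-1.561: |R|=1.28685 >1
Stable set (-1.3187, 0).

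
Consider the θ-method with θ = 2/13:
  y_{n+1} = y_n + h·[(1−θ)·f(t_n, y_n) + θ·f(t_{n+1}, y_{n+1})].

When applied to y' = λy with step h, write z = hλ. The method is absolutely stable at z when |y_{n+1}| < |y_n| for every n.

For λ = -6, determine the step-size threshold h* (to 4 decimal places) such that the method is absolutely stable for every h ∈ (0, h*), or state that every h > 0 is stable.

(-2.8889,0); λ=-6 ⇒ h* = (26/9)/6 = 0.4815.

On y'=λy, z=hλ:
  y_{n+1} = y_n + z·[11/13·y_n + 2/13·y_{n+1}] ⇒ (1 − 2/13z)y_{n+1} = (1 + 11/13z)y_n
  so R(z) = (1 + 11/13z)/(1 − 2/13z).

Boundary: |R(x)|=1, x<0.
x=-0.9: |R|=0.2095
R=−1: 1+11/13x = −1+2/13x ⇒ -9/13x=2 ⇒ x=2/(-9/13)=-2.8889
Confirm numerically:
  x=-2.106: |R|=0.59063 <1
  x=-2.034: |R|=0.54921 <1
  x=-1.764: |R|=0.38746 <1
  x=-1.275: |R|=0.06592 <1
  x=-3.248: |R|=1.16578 >1
  x=-3.001: |R|=1.05310 >1
So |R|<1 on (-2.8889, 0).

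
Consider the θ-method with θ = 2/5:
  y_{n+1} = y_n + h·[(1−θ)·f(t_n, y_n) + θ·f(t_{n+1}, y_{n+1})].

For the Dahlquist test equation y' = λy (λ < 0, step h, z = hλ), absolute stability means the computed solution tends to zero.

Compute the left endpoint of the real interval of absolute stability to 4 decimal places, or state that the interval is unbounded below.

With y'=λy (z=hλ):
  y_{n+1} = y_n + z·[3/5·y_n + 2/5·y_{n+1}] ⇒ (1 − 2/5z)y_{n+1} = (1 + 3/5z)y_n
  R(z) = (1 + 3/5z)/(1 − 2/5z).

Need |R(x)|<1, x<0.
x=-0.59: |R|=0.5227
R=−1: 1+3/5x = −1+2/5x ⇒ -1/5x=2 ⇒ x=2/(-1/5)=-10.0000
Confirm numerically:
  x=-9.216: |R|=0.96654 <1
  x=-6.141: |R|=0.77670 <1
  x=-5.018: |R|=0.66866 <1
  x=-4.585: |R|=0.61785 <1
  x=-10.560: |R|=1.02144 >1
  x=-10.273: |R|=1.01069 >1
Interval (-10.0000, 0).

left endpoint -10.0000.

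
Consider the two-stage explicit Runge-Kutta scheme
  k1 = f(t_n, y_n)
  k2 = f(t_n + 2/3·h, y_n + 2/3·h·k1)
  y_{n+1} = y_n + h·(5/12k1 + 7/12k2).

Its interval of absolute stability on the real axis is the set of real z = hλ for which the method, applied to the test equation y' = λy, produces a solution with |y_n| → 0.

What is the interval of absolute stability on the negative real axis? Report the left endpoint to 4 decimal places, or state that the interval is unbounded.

(-2.5714, 0).

Test eqn y'=λy, z=hλ:
  k1=λy_n ⇒ h·k1=z·y_n;  k2=λ(1+2/3z)y_n ⇒ h·k2=z(1+2/3z)y_n
  y_{n+1}/y_n = 1 + 5/12z + 7/12z(1+2/3z) = 1 + z + 7/18z²
  so R(z) = 1 + z + 7/18z².

Need |R(x)|<1, x<0.
x=-1.71: |R|=0.4272
R=1: x+7/18x²=0 ⇒ x=−18/7=-2.5714; min R=1−1/(4·7/18)=0.3571>−1
Confirm numerically:
  x=-2.108: |R|=0.62009 <1
  x=-1.604: |R|=0.39654 <1
  x=-1.475: |R|=0.37108 <1
  x=-3.025: |R|=1.53358 >1
  x=-2.849: |R|=1.30753 >1
  x=-2.814: |R|=1.26545 >1
So |R|<1 on (-2.5714, 0).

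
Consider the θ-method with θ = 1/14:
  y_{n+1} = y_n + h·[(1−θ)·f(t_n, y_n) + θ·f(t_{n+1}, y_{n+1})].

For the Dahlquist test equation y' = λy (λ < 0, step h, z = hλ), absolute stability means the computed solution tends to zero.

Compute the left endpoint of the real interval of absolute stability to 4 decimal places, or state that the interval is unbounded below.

z* = -2.3333.

With y'=λy (z=hλ):
  y_{n+1} = y_n + z·[13/14·y_n + 1/14·y_{n+1}] ⇒ (1 − 1/14z)y_{n+1} = (1 + 13/14z)y_n
  R(z) = (1 + 13/14z)/(1 − 1/14z).

Boundary: |R(x)|=1, x<0.
x=-1.08: |R|=0.0027
R=−1: 1+13/14x = −1+1/14x ⇒ -6/7x=2 ⇒ x=2/(-6/7)=-2.3333
Confirm numerically:
  x=-1.748: |R|=0.55398 <1
  x=-1.504: |R|=0.35810 <1
  x=-1.386: |R|=0.26115 <1
  x=-2.920: |R|=1.41608 >1
  x=-2.917: |R|=1.41402 >1
  x=-2.783: |R|=1.32152 >1
So |R|<1 on (-2.3333, 0).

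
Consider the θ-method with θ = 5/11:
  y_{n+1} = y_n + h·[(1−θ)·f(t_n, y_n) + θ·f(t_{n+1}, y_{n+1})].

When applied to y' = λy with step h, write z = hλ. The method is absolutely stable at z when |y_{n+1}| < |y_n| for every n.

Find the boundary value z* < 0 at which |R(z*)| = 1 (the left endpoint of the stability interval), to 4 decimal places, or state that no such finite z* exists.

With y'=λy (z=hλ):
  y_{n+1} = y_n + z·[6/11·y_n + 5/11·y_{n+1}] ⇒ (1 − 5/11z)y_{n+1} = (1 + 6/11z)y_n
  ⇒ R(z) = (1 + 6/11z)/(1 − 5/11z).

Need |R(x)|<1, x<0.
x=-1.45: |R|=0.1260
R=−1: 1+6/11x = −1+5/11x ⇒ -1/11x=2 ⇒ x=2/(-1/11)=-22.0000
Confirm numerically:
  x=-14.993: |R|=0.91849 <1
  x=-10.208: |R|=0.80993 <1
  x=-8.920: |R|=0.76475 <1
  x=-22.566: |R|=1.00457 >1
  x=-22.089: |R|=1.00073 >1
So |R|<1 on (-22.0000, 0).

left endpoint -22.0000.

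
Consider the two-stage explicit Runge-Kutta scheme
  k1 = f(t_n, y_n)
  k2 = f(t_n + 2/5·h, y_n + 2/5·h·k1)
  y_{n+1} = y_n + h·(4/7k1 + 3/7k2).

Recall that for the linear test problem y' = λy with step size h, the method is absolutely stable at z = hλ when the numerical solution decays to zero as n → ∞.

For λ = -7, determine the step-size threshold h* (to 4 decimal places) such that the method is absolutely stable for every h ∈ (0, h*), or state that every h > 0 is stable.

With y'=λy (z=hλ):
  k1=λy_n ⇒ h·k1=z·y_n;  k2=λ(1+2/5z)y_n ⇒ h·k2=z(1+2/5z)y_n
  y_{n+1}/y_n = 1 + 4/7z + 3/7z(1+2/5z) = 1 + z + 6/35z²
  ⇒ R(z) = 1 + z + 6/35z².

Find x<0 with |R(x)|<1.
x=-0.64: |R|=0.4302
R=1: x+6/35x²=0 ⇒ x=−35/6=-5.8333; min R=1−1/(4·6/35)=-0.4583>−1
Confirm numerically:
  x=-4.146: |R|=0.19926 <1
  x=-3.856: |R|=0.30707 <1
  x=-2.878: |R|=0.45808 <1
  x=-2.659: |R|=0.44695 <1
  x=-6.145: |R|=1.32832 >1
  x=-6.001: |R|=1.17249 >1
So |R|<1 on (-5.8333, 0).

(-5.8333,0); λ=-7 ⇒ h* = (35/6)/7 = 0.8333.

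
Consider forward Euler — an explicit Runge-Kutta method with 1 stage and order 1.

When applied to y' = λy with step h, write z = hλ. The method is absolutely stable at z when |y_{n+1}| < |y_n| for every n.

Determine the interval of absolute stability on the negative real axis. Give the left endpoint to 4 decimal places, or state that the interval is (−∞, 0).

z∈(-2.0000,0).

On y'=λy, z=hλ:
  order 1, 1-stage ⇒ R(z)=1+z
  (e.g. R(-0.9)=0.10000, |R|=0.10000)

Find x<0 with |R(x)|<1.
x=-0.9: |R|=0.1000
|R(-2.22)|=1.2200 |R(-1.26)|=0.2600 |R(-0.76)|=0.2400
Bisect:
  x_lo=-2.5284 |R|=1.5284  x_hi=-0.3825 |R|=0.6175
  mid=-1.45548 |R|=0.45548 →hi
  mid=-1.99196 |R|=0.99196 →hi
  mid=-2.26020 |R|=1.26020 →lo
  mid=-2.12608 |R|=1.12608 →lo
  mid=-2.05902 |R|=1.05902 →lo
  mid=-2.02549 |R|=1.02549 →lo
  mid=-2.00872 |R|=1.00872 →lo
  mid=-2.00034 |R|=1.00034 →lo
  mid=-1.99615 |R|=0.99615 →hi
  ...
  [-2.00008,-1.99995] ⇒ x*=-2.0000
Stable set (-2.0000, 0).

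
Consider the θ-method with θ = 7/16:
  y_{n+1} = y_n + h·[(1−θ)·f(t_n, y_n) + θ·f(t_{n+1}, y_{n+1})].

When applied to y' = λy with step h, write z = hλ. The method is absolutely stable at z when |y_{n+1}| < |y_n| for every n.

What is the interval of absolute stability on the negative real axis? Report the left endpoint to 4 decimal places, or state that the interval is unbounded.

On y'=λy, z=hλ:
  y_{n+1} = y_n + z·[9/16·y_n + 7/16·y_{n+1}] ⇒ (1 − 7/16z)y_{n+1} = (1 + 9/16z)y_n
  so R(z) = (1 + 9/16z)/(1 − 7/16z).

Find x<0 with |R(x)|<1.
x=-0.85: |R|=0.3804
R=−1: 1+9/16x = −1+7/16x ⇒ -1/8x=2 ⇒ x=2/(-1/8)=-16.0000
Confirm numerically:
  x=-13.261: |R|=0.94966 <1
  x=-7.539: |R|=0.75394 <1
  x=-6.881: |R|=0.71577 <1
  x=-6.836: |R|=0.71296 <1
  x=-16.248: |R|=1.00382 >1
  x=-16.066: |R|=1.00103 >1
Interval (-16.0000, 0).

z∈(-16.0000,0).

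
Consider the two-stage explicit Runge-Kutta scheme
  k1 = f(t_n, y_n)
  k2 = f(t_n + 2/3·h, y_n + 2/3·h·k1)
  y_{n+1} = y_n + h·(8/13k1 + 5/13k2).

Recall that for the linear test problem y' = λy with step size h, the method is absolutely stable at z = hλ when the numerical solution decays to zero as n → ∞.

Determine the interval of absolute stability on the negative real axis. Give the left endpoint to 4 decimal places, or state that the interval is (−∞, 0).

With y'=λy (z=hλ):
  k1=λy_n ⇒ h·k1=z·y_n;  k2=λ(1+2/3z)y_n ⇒ h·k2=z(1+2/3z)y_n
  y_{n+1}/y_n = 1 + 8/13z + 5/13z(1+2/3z) = 1 + z + 10/39z²
  R(z) = 1 + z + 10/39z².

Boundary: |R(x)|=1, x<0.
x=-0.53: |R|=0.5420
R=1: x+10/39x²=0 ⇒ x=−39/10=-3.9000; min R=1−1/(4·10/39)=0.0250>−1
Confirm numerically:
  x=-3.860: |R|=0.96041 <1
  x=-3.233: |R|=0.44707 <1
  x=-3.160: |R|=0.40041 <1
  x=-2.233: |R|=0.04554 <1
  x=-4.344: |R|=1.49455 >1
  x=-3.935: |R|=1.03531 >1
Stable set (-3.9000, 0).

(-3.9000, 0).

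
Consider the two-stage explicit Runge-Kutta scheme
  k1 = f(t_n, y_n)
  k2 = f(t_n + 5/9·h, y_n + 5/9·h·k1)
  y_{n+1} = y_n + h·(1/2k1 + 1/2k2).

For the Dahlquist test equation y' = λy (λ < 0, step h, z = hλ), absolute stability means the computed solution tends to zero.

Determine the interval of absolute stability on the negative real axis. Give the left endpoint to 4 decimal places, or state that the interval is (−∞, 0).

(-3.6000, 0).

On y'=λy, z=hλ:
  k1=λy_n ⇒ h·k1=z·y_n;  k2=λ(1+5/9z)y_n ⇒ h·k2=z(1+5/9z)y_n
  y_{n+1}/y_n = 1 + 1/2z + 1/2z(1+5/9z) = 1 + z + 5/18z²
  Hence R(z) = 1 + z + 5/18z².

Boundary: |R(x)|=1, x<0.
x=-1.8: |R|=0.1000
R=1: x+5/18x²=0 ⇒ x=−18/5=-3.6000; min R=1−1/(4·5/18)=0.1000>−1
Confirm numerically:
  x=-3.359: |R|=0.77513 <1
  x=-2.810: |R|=0.38336 <1
  x=-1.564: |R|=0.11547 <1
  x=-3.714: |R|=1.11761 >1
  x=-3.693: |R|=1.09540 >1
  x=-3.676: |R|=1.07760 >1
Stable set (-3.6000, 0).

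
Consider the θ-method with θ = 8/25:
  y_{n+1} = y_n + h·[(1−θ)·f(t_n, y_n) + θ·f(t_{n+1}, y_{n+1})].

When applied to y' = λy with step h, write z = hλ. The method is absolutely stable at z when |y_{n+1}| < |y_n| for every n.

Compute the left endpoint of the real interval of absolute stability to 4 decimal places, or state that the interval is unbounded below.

With y'=λy (z=hλ):
  y_{n+1} = y_n + z·[17/25·y_n + 8/25·y_{n+1}] ⇒ (1 − 8/25z)y_{n+1} = (1 + 17/25z)y_n
  ⇒ R(z) = (1 + 17/25z)/(1 − 8/25z).

Solve |R(x)|<1 on ℝ⁻.
x=-1.09: |R|=0.1919
R=−1: 1+17/25x = −1+8/25x ⇒ -9/25x=2 ⇒ x=2/(-9/25)=-5.5556
Confirm numerically:
  x=-5.414: |R|=0.98135 <1
  x=-5.324: |R|=0.96917 <1
  x=-3.024: |R|=0.53684 <1
  x=-2.604: |R|=0.42040 <1
  x=-6.031: |R|=1.05842 >1
  x=-5.656: |R|=1.01287 >1
  x=-5.618: |R|=1.00803 >1
Interval (-5.5556, 0).

left endpoint -5.5556.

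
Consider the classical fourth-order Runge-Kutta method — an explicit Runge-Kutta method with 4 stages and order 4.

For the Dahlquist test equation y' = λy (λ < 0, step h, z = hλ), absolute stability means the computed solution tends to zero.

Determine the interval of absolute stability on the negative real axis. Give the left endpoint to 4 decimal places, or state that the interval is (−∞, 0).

Test eqn y'=λy, z=hλ:
  order 4, 4-stage ⇒ R(z)=1+z+z^2/2+z^3/6+z^4/24
  (e.g. R(-1.38)=0.28530, |R|=0.28530)

Boundary: |R(x)|=1, x<0.
x=-1.38: |R|=0.2853
|R(-3.01)|=1.3951 |R(-2.55)|=0.6995 |R(-2.3)|=0.4832
Bisect:
  x_lo=-3.6422 |R|=3.2703  x_hi=-0.3603 |R|=0.6975
  mid=-2.00126 |R|=0.33375 →hi
  mid=-2.82173 |R|=1.05634 →lo
  mid=-2.41149 |R|=0.56797 →hi
  mid=-2.61661 |R|=0.77407 →hi
  mid=-2.71917 |R|=0.90480 →hi
  mid=-2.77045 |R|=0.97785 →hi
  mid=-2.79609 |R|=1.01640 →lo
  mid=-2.78327 |R|=0.99695 →hi
  mid=-2.78968 |R|=1.00663 →lo
  ...
  [-2.78547,-2.78527] ⇒ x*=-2.7853
Interval (-2.7853, 0).

z∈(-2.7853,0).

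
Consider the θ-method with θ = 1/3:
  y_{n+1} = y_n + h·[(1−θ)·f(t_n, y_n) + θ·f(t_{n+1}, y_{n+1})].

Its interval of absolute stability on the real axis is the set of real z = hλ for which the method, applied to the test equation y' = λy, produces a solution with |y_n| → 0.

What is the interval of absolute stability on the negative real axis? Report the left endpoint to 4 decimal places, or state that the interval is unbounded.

With y'=λy (z=hλ):
  y_{n+1} = y_n + z·[2/3·y_n + 1/3·y_{n+1}] ⇒ (1 − 1/3z)y_{n+1} = (1 + 2/3z)y_n
  Hence R(z) = (1 + 2/3z)/(1 − 1/3z).

Find x<0 with |R(x)|<1.
x=-0.7: |R|=0.4324
R=−1: 1+2/3x = −1+1/3x ⇒ -1/3x=2 ⇒ x=2/(-1/3)=-6.0000
Confirm numerically:
  x=-5.962: |R|=0.99576 <1
  x=-5.764: |R|=0.97307 <1
  x=-4.865: |R|=0.85569 <1
  x=-3.190: |R|=0.54604 <1
  x=-6.549: |R|=1.05749 >1
  x=-6.256: |R|=1.02766 >1
  x=-6.249: |R|=1.02692 >1
Interval (-6.0000, 0).

(-6.0000, 0).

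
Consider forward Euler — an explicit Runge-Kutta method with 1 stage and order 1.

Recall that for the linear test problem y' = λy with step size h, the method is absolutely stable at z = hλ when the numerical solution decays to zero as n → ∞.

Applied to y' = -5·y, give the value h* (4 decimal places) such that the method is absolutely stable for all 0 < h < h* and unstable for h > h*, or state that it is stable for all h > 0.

(-2.0000,0); λ=-5 ⇒ h* = 0.4000.

On y'=λy, z=hλ:
  order 1, 1-stage ⇒ R(z)=1+z
  (e.g. R(-1.15)=-0.15000, |R|=0.15000)

Need |R(x)|<1, x<0.
x=-1.15: |R|=0.1500
|R(-0.94)|=0.0600 |R(-0.77)|=0.2300 |R(-0.72)|=0.2800
Bisect:
  x_lo=-2.3503 |R|=1.3503  x_hi=-0.0707 |R|=0.9293
  mid=-1.21053 |R|=0.21053 →hi
  mid=-1.78042 |R|=0.78042 →hi
  mid=-2.06536 |R|=1.06536 →lo
  mid=-1.92289 |R|=0.92289 →hi
  mid=-1.99413 |R|=0.99413 →hi
  mid=-2.02975 |R|=1.02975 →lo
  mid=-2.01194 |R|=1.01194 →lo
  mid=-2.00303 |R|=1.00303 →lo
  mid=-1.99858 |R|=0.99858 →hi
  ...
  [-2.00011,-1.99997] ⇒ x*=-2.0000
Stable set (-2.0000, 0).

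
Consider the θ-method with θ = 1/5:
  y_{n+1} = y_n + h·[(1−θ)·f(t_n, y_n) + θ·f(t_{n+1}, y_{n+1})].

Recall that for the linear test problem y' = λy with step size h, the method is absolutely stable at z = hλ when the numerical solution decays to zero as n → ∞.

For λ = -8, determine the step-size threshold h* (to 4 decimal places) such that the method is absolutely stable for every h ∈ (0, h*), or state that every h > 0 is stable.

(-3.3333,0); λ=-8 ⇒ h* = (10/3)/8 = 0.4167.

Test eqn y'=λy, z=hλ:
  y_{n+1} = y_n + z·[4/5·y_n + 1/5·y_{n+1}] ⇒ (1 − 1/5z)y_{n+1} = (1 + 4/5z)y_n
  so R(z) = (1 + 4/5z)/(1 − 1/5z).

Find x<0 with |R(x)|<1.
x=-0.43: |R|=0.6041
R=−1: 1+4/5x = −1+1/5x ⇒ -3/5x=2 ⇒ x=2/(-3/5)=-3.3333
Confirm numerically:
  x=-2.910: |R|=0.83944 <1
  x=-2.069: |R|=0.46343 <1
  x=-1.786: |R|=0.31594 <1
  x=-1.649: |R|=0.24004 <1
  x=-3.579: |R|=1.08591 >1
  x=-3.574: |R|=1.08421 >1
Interval (-3.3333, 0).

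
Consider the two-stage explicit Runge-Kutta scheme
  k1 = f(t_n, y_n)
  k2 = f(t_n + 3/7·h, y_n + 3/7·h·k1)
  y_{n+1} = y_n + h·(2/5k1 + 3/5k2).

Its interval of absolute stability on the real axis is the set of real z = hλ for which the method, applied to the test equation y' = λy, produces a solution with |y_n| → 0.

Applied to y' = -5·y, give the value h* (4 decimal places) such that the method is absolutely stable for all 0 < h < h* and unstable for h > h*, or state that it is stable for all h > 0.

Test eqn y'=λy, z=hλ:
  k1=λy_n ⇒ h·k1=z·y_n;  k2=λ(1+3/7z)y_n ⇒ h·k2=z(1+3/7z)y_n
  y_{n+1}/y_n = 1 + 2/5z + 3/5z(1+3/7z) = 1 + z + 9/35z²
  Hence R(z) = 1 + z + 9/35z².

Need |R(x)|<1, x<0.
x=-0.85: |R|=0.3358
R=1: x+9/35x²=0 ⇒ x=−35/9=-3.8889; min R=1−1/(4·9/35)=0.0278>−1
Confirm numerically:
  x=-3.580: |R|=0.71565 <1
  x=-2.616: |R|=0.14375 <1
  x=-2.551: |R|=0.12238 <1
  x=-2.538: |R|=0.11837 <1
  x=-4.131: |R|=1.25718 >1
  x=-4.022: |R|=1.13767 >1
Stable set (-3.8889, 0).

(-3.8889,0); λ=-5 ⇒ h* = (35/9)/5 = 0.7778.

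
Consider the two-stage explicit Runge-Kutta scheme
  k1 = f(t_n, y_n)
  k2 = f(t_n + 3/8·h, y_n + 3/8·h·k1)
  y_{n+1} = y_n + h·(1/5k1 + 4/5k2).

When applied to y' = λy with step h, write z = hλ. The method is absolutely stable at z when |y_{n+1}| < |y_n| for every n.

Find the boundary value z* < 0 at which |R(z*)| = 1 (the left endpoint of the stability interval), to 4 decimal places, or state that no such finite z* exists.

z* = -3.3333.

On y'=λy, z=hλ:
  k1=λy_n ⇒ h·k1=z·y_n;  k2=λ(1+3/8z)y_n ⇒ h·k2=z(1+3/8z)y_n
  y_{n+1}/y_n = 1 + 1/5z + 4/5z(1+3/8z) = 1 + z + 3/10z²
  Hence R(z) = 1 + z + 3/10z².

Need |R(x)|<1, x<0.
x=-1.03: |R|=0.2883
R=1: x+3/10x²=0 ⇒ x=−10/3=-3.3333; min R=1−1/(4·3/10)=0.1667>−1
Confirm numerically:
  x=-2.943: |R|=0.65537 <1
  x=-2.623: |R|=0.44104 <1
  x=-2.458: |R|=0.35453 <1
  x=-3.917: |R|=1.68587 >1
  x=-3.652: |R|=1.34913 >1
Stable set (-3.3333, 0).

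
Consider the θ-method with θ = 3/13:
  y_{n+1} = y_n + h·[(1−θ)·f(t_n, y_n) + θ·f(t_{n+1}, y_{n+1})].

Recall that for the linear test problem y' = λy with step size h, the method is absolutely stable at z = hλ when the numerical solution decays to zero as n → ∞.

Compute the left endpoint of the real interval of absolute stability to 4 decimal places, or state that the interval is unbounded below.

z* = -3.7143.

Test eqn y'=λy, z=hλ:
  y_{n+1} = y_n + z·[10/13·y_n + 3/13·y_{n+1}] ⇒ (1 − 3/13z)y_{n+1} = (1 + 10/13z)y_n
  ⇒ R(z) = (1 + 10/13z)/(1 − 3/13z).

Find x<0 with |R(x)|<1.
x=-1.59: |R|=0.1632
R=−1: 1+10/13x = −1+3/13x ⇒ -7/13x=2 ⇒ x=2/(-7/13)=-3.7143
Confirm numerically:
  x=-3.636: |R|=0.97708 <1
  x=-3.302: |R|=0.87401 <1
  x=-3.159: |R|=0.82707 <1
  x=-3.844: |R|=1.03701 >1
  x=-3.820: |R|=1.03025 >1
  x=-3.771: |R|=1.01633 >1
So |R|<1 on (-3.7143, 0).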